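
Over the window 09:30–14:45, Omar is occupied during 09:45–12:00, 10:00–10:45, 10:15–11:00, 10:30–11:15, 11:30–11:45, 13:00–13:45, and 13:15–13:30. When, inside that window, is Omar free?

09:30–09:45, 12:00–13:00, 13:45–14:45

After merging, the occupied span is 09:45–12:00, 13:00–13:45.
Complement within 09:30–14:45: 09:30–09:45, 12:00–13:00, 13:45–14:45.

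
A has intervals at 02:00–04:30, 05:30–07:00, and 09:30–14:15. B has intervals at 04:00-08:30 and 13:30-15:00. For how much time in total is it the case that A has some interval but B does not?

A \ B = 02:00–04:00, 09:30–13:30.
Total: 2 h + 4 h = 6 h.

6 h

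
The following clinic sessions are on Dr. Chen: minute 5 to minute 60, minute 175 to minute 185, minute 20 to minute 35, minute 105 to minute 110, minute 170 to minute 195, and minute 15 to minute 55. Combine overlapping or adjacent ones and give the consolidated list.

Sort by start: minute 5 to minute 60, minute 15 to minute 55, minute 20 to minute 35, minute 105 to minute 110, minute 170 to minute 195, minute 175 to minute 185.
minute 15 to minute 55 overlaps/touches minute 5 to minute 60 → extend to minute 5 to minute 60.
minute 20 to minute 35 overlaps/touches minute 5 to minute 60 → extend to minute 5 to minute 60.
minute 105 to minute 110 is disjoint → start new block.
minute 170 to minute 195 is disjoint → start new block.
minute 175 to minute 185 overlaps/touches minute 170 to minute 195 → extend to minute 170 to minute 195.

minute 5 to minute 60, minute 105 to minute 110, minute 170 to minute 195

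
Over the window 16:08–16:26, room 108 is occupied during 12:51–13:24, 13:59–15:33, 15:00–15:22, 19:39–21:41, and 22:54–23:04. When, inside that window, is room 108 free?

Covered (merged): 12:51–13:24, 13:59–15:33, 19:39–21:41, 22:54–23:04.
Complement within 16:08–16:26: 16:08–16:26.

16:08–16:26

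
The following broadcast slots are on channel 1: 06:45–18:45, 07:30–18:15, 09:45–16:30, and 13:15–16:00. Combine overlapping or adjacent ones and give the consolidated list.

07:30–18:15 overlaps/touches 06:45–18:45 → extend to 06:45–18:45.
09:45–16:30 overlaps/touches 06:45–18:45 → extend to 06:45–18:45.
13:15–16:00 overlaps/touches 06:45–18:45 → extend to 06:45–18:45.

06:45–18:45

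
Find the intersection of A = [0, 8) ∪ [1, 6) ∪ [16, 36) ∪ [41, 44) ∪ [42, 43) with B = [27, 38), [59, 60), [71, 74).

[27, 36)

First set merges to [0, 8), [16, 36), [41, 44).
[0, 8) falls entirely outside B.
[16, 36) overlaps B on [27, 36).
[41, 44) falls entirely outside B.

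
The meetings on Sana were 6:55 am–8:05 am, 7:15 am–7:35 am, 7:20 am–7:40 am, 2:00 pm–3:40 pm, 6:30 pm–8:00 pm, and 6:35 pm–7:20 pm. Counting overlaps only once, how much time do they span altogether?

4 h 20 min

Merged: 6:55 am-8:05 am, 2:00 pm-3:40 pm, 6:30 pm-8:00 pm.
Lengths: 1 h 10 min + 1 h 40 min + 1 h 30 min = 4 h 20 min.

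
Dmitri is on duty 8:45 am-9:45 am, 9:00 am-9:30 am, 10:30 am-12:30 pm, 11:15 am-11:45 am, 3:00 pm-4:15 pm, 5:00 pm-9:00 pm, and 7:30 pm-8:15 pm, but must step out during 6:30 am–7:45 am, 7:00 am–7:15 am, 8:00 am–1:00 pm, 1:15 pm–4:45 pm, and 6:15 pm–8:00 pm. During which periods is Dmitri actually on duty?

First set merges to 8:45 am–9:45 am, 10:30 am–12:30 pm, 3:00 pm–4:15 pm, 5:00 pm–9:00 pm.
Second set merges to 6:30 am–7:45 am, 8:00 am–1:00 pm, 1:15 pm–4:45 pm, 6:15 pm–8:00 pm.
8:45 am–9:45 am: entirely removed.
10:30 am–12:30 pm: entirely removed.
3:00 pm–4:15 pm: entirely removed.
5:00 pm–9:00 pm \ B = 5:00 pm–6:15 pm, 8:00 pm–9:00 pm.

5:00 pm–6:15 pm, 8:00 pm–9:00 pm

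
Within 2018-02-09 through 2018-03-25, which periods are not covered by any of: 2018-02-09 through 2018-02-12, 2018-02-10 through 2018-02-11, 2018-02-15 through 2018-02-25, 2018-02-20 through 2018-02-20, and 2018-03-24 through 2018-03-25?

2018-02-13 through 2018-02-14, 2018-02-26 through 2018-03-23

After merging, the occupied span is 2018-02-09 through 2018-02-12, 2018-02-15 through 2018-02-25, 2018-03-24 through 2018-03-25.
Complement within 2018-02-09 through 2018-03-25: 2018-02-13 through 2018-02-14, 2018-02-26 through 2018-03-23.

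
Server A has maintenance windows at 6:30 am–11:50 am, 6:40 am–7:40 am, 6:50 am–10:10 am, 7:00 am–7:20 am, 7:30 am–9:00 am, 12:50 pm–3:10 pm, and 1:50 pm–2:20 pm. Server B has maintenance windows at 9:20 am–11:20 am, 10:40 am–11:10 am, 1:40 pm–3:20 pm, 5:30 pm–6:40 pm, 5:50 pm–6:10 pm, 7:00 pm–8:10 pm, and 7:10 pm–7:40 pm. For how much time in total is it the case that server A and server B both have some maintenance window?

Merge the first list: 6:30 am–11:50 am, 12:50 pm–3:10 pm.
Merge the second list: 9:20 am–11:20 am, 1:40 pm–3:20 pm, 5:30 pm–6:40 pm, 7:00 pm–8:10 pm.
A ∩ B = 9:20 am–11:20 am, 1:40 pm–3:10 pm.
Total: 2 h + 1 h 30 min = 3 h 30 min.

3 h 30 min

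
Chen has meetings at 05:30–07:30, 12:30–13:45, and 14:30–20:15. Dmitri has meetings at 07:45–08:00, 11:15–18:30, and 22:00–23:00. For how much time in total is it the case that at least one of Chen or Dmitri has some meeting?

A ∪ B = 05:30-07:30, 07:45-08:00, 11:15-20:15, 22:00-23:00.
Total: 2 h + 15 min + 9 h + 1 h = 12 h 15 min.

12 h 15 min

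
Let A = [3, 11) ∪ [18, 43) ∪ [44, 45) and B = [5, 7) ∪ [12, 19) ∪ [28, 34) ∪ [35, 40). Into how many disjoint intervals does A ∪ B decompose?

3

A ∪ B = [3, 11), [12, 43), [44, 45).
That is 3 disjoint pieces.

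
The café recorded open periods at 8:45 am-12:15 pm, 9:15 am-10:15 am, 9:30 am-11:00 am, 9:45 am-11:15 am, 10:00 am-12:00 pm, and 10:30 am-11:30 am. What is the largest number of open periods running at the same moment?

5

Walk the sorted start/end points keeping a running depth.
The depth first hits 5 at 10:00 am.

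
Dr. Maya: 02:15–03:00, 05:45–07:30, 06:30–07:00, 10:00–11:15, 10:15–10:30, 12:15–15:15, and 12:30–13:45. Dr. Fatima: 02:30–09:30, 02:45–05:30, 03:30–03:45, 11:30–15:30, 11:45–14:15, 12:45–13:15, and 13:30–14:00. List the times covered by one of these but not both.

02:15–02:30, 03:00–05:45, 07:30–09:30, 10:00–11:15, 11:30–12:15, 15:15–15:30

Merge the first list: 02:15–03:00, 05:45–07:30, 10:00–11:15, 12:15–15:15.
Merge the second list: 02:30–09:30, 11:30–15:30.
A but not B: 02:15–02:30, 10:00–11:15.
B but not A: 03:00–05:45, 07:30–09:30, 11:30–12:15, 15:15–15:30.
Combining gives A △ B.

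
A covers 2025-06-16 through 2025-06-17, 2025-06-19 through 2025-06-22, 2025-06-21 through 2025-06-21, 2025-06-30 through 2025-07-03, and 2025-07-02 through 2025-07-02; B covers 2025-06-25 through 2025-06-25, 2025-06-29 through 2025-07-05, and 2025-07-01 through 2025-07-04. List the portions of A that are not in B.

2025-06-16 through 2025-06-17, 2025-06-19 through 2025-06-22

Merge the first list: 2025-06-16 through 2025-06-17, 2025-06-19 through 2025-06-22, 2025-06-30 through 2025-07-03.
Merge the second list: 2025-06-25 through 2025-06-25, 2025-06-29 through 2025-07-05.
2025-06-16 through 2025-06-17 is untouched.
2025-06-19 through 2025-06-22 is untouched.
2025-06-30 through 2025-07-03 lies entirely inside B → drops out.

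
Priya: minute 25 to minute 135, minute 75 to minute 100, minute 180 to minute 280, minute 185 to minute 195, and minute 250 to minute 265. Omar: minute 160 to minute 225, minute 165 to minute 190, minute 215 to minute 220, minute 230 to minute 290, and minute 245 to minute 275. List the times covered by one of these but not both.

Merge the first list: minute 25 to minute 135, minute 180 to minute 280.
Merge the second list: minute 160 to minute 225, minute 230 to minute 290.
Only in the first: minute 25 to minute 135, minute 225 to minute 230.
Only in the second: minute 160 to minute 180, minute 280 to minute 290.
Together these are the periods covered by exactly one.

minute 25 to minute 135, minute 160 to minute 180, minute 225 to minute 230, minute 280 to minute 290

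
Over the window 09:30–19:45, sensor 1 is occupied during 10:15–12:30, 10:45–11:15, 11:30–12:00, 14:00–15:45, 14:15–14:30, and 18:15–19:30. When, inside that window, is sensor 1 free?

09:30–10:15, 12:30–14:00, 15:45–18:15, 19:30–19:45

Covered (merged): 10:15–12:30, 14:00–15:45, 18:15–19:30.
Uncovered inside 09:30–19:45: 09:30–10:15, 12:30–14:00, 15:45–18:15, 19:30–19:45.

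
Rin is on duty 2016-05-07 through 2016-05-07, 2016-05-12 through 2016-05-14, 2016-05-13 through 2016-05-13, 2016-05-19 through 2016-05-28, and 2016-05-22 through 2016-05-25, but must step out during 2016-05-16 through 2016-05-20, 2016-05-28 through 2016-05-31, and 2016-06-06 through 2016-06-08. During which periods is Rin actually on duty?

2016-05-07 through 2016-05-07, 2016-05-12 through 2016-05-14, 2016-05-21 through 2016-05-27

A, merged: 2016-05-07 through 2016-05-07, 2016-05-12 through 2016-05-14, 2016-05-19 through 2016-05-28.
2016-05-07 through 2016-05-07: no B overlap → unchanged.
2016-05-12 through 2016-05-14: no B overlap → unchanged.
2016-05-19 through 2016-05-28 minus B → 2016-05-21 through 2016-05-27.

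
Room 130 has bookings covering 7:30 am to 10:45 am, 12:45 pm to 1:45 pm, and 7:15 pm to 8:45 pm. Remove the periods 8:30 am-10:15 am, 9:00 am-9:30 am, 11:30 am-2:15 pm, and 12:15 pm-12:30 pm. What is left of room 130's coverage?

B, merged: 8:30 am–10:15 am, 11:30 am–2:15 pm.
7:30 am–10:45 am \ B = 7:30 am–8:30 am, 10:15 am–10:45 am.
12:45 pm–1:45 pm: entirely removed.
7:15 pm–8:45 pm: nothing removed.

7:30 am–8:30 am, 10:15 am–10:45 am, 7:15 pm–8:45 pm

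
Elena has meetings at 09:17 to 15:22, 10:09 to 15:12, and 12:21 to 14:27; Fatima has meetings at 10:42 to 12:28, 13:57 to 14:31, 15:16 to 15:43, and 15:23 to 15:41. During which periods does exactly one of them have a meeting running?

09:17–10:42, 12:28–13:57, 14:31–15:16, 15:22–15:43

Merge the first list: 09:17–15:22.
Merge the second list: 10:42–12:28, 13:57–14:31, 15:16–15:43.
A but not B: 09:17–10:42, 12:28–13:57, 14:31–15:16.
B but not A: 15:22–15:43.
Combining gives A △ B.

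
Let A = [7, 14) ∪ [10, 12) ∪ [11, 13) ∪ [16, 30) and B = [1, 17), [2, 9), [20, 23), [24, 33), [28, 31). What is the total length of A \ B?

A, merged: [7, 14), [16, 30).
B, merged: [1, 17), [20, 23), [24, 33).
A \ B = [17, 20), [23, 24).
Total: 3 + 1 = 4.

4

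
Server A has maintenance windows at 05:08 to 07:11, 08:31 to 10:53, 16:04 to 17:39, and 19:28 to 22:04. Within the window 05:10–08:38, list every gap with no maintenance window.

07:11-08:31

After merging, the occupied span is 05:08-07:11, 08:31-10:53, 16:04-17:39, 19:28-22:04.
Uncovered inside 05:10-08:38: 07:11-08:31.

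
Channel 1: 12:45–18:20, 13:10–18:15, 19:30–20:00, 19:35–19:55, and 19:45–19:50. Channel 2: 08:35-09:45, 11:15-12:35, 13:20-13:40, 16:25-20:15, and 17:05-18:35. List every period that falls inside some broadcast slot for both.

A, merged: 12:45–18:20, 19:30–20:00.
B, merged: 08:35–09:45, 11:15–12:35, 13:20–13:40, 16:25–20:15.
12:45–18:20 overlaps B on 13:20–13:40, 16:25–18:20.
19:30–20:00 overlaps B on 19:30–20:00.

13:20–13:40, 16:25–18:20, 19:30–20:00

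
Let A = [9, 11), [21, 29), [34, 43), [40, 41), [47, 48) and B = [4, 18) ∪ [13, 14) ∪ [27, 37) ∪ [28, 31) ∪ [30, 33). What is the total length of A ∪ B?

A, merged: [9, 11), [21, 29), [34, 43), [47, 48).
B, merged: [4, 18), [27, 37).
A ∪ B = [4, 18), [21, 43), [47, 48).
Total: 14 + 22 + 1 = 37.

37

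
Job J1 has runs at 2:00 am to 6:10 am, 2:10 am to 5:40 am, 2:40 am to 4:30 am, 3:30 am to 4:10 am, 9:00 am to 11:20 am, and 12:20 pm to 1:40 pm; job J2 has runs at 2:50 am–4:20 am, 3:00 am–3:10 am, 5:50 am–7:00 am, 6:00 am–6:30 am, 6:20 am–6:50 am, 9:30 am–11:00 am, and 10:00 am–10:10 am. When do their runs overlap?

2:50 am–4:20 am, 5:50 am–6:10 am, 9:30 am–11:00 am

A, merged: 2:00 am–6:10 am, 9:00 am–11:20 am, 12:20 pm–1:40 pm.
B, merged: 2:50 am–4:20 am, 5:50 am–7:00 am, 9:30 am–11:00 am.
2:00 am–6:10 am overlaps B on 2:50 am–4:20 am, 5:50 am–6:10 am.
9:00 am–11:20 am overlaps B on 9:30 am–11:00 am.
12:20 pm–1:40 pm falls entirely outside B.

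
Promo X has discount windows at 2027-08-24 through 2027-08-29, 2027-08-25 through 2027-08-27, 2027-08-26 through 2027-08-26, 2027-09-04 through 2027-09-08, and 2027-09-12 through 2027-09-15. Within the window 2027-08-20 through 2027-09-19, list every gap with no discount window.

The merged coverage is 2027-08-24 through 2027-08-29, 2027-09-04 through 2027-09-08, 2027-09-12 through 2027-09-15.
Uncovered inside 2027-08-20 through 2027-09-19: 2027-08-20 through 2027-08-23, 2027-08-30 through 2027-09-03, 2027-09-09 through 2027-09-11, 2027-09-16 through 2027-09-19.

2027-08-20 through 2027-08-23, 2027-08-30 through 2027-09-03, 2027-09-09 through 2027-09-11, 2027-09-16 through 2027-09-19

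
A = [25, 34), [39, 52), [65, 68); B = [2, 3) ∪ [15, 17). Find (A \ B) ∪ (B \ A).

A but not B: [25, 34), [39, 52), [65, 68).
B but not A: [2, 3), [15, 17).
Combining gives A △ B.

[2, 3) ∪ [15, 17) ∪ [25, 34) ∪ [39, 52) ∪ [65, 68)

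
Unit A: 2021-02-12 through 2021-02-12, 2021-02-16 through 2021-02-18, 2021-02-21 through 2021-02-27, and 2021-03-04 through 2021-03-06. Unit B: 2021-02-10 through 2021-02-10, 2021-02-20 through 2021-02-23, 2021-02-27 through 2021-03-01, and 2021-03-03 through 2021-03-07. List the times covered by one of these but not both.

2021-02-10 through 2021-02-10, 2021-02-12 through 2021-02-12, 2021-02-16 through 2021-02-18, 2021-02-20 through 2021-02-20, 2021-02-24 through 2021-02-26, 2021-02-28 through 2021-03-01, 2021-03-03 through 2021-03-03, 2021-03-07 through 2021-03-07

A \ B = 2021-02-12 through 2021-02-12, 2021-02-16 through 2021-02-18, 2021-02-24 through 2021-02-26.
B \ A = 2021-02-10 through 2021-02-10, 2021-02-20 through 2021-02-20, 2021-02-28 through 2021-03-01, 2021-03-03 through 2021-03-03, 2021-03-07 through 2021-03-07.
Union of the two gives the symmetric difference.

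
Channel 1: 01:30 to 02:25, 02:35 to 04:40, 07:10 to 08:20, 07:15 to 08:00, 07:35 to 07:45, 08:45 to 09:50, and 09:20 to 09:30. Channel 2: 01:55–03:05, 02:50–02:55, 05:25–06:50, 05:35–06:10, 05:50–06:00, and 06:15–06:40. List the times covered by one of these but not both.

01:30-01:55, 02:25-02:35, 03:05-04:40, 05:25-06:50, 07:10-08:20, 08:45-09:50

First set merges to 01:30-02:25, 02:35-04:40, 07:10-08:20, 08:45-09:50.
Second set merges to 01:55-03:05, 05:25-06:50.
A \ B = 01:30-01:55, 03:05-04:40, 07:10-08:20, 08:45-09:50.
B \ A = 02:25-02:35, 05:25-06:50.
Union of the two gives the symmetric difference.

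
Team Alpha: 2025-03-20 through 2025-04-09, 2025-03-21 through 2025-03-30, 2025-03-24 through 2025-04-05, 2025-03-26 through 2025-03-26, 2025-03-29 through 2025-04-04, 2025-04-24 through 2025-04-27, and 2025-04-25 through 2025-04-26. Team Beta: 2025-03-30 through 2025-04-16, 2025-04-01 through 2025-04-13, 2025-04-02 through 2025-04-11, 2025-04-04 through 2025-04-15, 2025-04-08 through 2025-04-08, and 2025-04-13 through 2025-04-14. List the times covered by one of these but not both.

2025-03-20 through 2025-03-29, 2025-04-10 through 2025-04-16, 2025-04-24 through 2025-04-27

A, merged: 2025-03-20 through 2025-04-09, 2025-04-24 through 2025-04-27.
B, merged: 2025-03-30 through 2025-04-16.
A \ B = 2025-03-20 through 2025-03-29, 2025-04-24 through 2025-04-27.
B \ A = 2025-04-10 through 2025-04-16.
Union of the two gives the symmetric difference.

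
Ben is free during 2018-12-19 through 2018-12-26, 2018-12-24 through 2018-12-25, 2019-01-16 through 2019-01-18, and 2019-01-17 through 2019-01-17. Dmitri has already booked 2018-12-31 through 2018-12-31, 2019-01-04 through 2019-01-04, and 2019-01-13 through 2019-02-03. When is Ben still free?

2018-12-19 through 2018-12-26

First set merges to 2018-12-19 through 2018-12-26, 2019-01-16 through 2019-01-18.
2018-12-19 through 2018-12-26: no B overlap → unchanged.
2019-01-16 through 2019-01-18: fully covered by B → removed.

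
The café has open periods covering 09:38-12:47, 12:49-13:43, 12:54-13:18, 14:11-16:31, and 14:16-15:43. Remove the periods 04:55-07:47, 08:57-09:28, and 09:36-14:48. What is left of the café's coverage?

First set merges to 09:38-12:47, 12:49-13:43, 14:11-16:31.
09:38-12:47: fully covered by B → removed.
12:49-13:43: fully covered by B → removed.
14:11-16:31 minus B → 14:48-16:31.

14:48-16:31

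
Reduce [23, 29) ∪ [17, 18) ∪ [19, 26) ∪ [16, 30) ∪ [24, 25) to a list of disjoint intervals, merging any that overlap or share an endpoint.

[16, 30)

Sort by start: [16, 30), [17, 18), [19, 26), [23, 29), [24, 25).
[17, 18) overlaps/touches [16, 30) → extend to [16, 30).
[19, 26) overlaps/touches [16, 30) → extend to [16, 30).
[23, 29) overlaps/touches [16, 30) → extend to [16, 30).
[24, 25) overlaps/touches [16, 30) → extend to [16, 30).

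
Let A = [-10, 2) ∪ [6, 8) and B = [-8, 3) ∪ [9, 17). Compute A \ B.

[-10, 2) with B removed leaves [-10, -8).
[6, 8) is untouched.

[-10, -8) ∪ [6, 8)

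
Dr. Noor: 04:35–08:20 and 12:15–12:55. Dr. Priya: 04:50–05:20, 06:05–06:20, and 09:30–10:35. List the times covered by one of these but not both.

Only in the first: 04:35-04:50, 05:20-06:05, 06:20-08:20, 12:15-12:55.
Only in the second: 09:30-10:35.
Together these are the periods covered by exactly one.

04:35-04:50, 05:20-06:05, 06:20-08:20, 09:30-10:35, 12:15-12:55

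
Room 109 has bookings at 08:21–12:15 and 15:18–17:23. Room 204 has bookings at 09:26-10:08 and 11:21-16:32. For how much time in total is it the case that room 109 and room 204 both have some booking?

2 h 50 min

A ∩ B = 09:26-10:08, 11:21-12:15, 15:18-16:32.
Total: 42 min + 54 min + 1 h 14 min = 2 h 50 min.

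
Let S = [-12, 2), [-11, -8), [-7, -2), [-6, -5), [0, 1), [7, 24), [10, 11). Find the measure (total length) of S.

31

Merged: [-12, 2), [7, 24).
Lengths: 14 + 17 = 31.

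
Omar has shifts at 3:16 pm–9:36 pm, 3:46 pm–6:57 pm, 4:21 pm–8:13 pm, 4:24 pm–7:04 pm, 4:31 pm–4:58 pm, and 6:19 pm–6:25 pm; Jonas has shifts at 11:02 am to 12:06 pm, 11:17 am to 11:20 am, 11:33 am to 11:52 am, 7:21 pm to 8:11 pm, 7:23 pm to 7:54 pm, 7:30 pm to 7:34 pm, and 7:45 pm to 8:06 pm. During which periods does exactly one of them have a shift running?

11:02 am–12:06 pm, 3:16 pm–7:21 pm, 8:11 pm–9:36 pm

A, merged: 3:16 pm–9:36 pm.
B, merged: 11:02 am–12:06 pm, 7:21 pm–8:11 pm.
A \ B = 3:16 pm–7:21 pm, 8:11 pm–9:36 pm.
B \ A = 11:02 am–12:06 pm.
Union of the two gives the symmetric difference.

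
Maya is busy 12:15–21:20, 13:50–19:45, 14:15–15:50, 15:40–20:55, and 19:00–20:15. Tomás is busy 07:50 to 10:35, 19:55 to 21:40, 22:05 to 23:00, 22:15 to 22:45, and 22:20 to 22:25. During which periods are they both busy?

Merge the first list: 12:15–21:20.
Merge the second list: 07:50–10:35, 19:55–21:40, 22:05–23:00.
12:15–21:20 ∩ B → 19:55–21:20.

19:55–21:20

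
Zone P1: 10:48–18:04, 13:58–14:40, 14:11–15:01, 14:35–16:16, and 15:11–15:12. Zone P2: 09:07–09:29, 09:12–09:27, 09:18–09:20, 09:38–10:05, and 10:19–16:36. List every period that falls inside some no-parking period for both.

10:48–16:36

Merge the first list: 10:48–18:04.
Merge the second list: 09:07–09:29, 09:38–10:05, 10:19–16:36.
10:48–18:04 overlaps B on 10:48–16:36.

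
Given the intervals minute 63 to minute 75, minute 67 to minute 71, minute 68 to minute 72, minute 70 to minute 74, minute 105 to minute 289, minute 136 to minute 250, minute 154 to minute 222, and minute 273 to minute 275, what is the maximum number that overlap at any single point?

Walk the sorted start/end points keeping a running depth.
The depth first hits 4 at minute 70.

4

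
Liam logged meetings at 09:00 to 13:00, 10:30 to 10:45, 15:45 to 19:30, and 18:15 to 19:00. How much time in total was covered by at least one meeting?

7 h 45 min

Merged: 09:00-13:00, 15:45-19:30.
Lengths: 4 h + 3 h 45 min = 7 h 45 min.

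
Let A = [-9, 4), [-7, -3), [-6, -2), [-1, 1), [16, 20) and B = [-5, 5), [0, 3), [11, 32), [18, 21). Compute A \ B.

First set merges to [-9, 4), [16, 20).
Second set merges to [-5, 5), [11, 32).
[-9, 4) with B removed leaves [-9, -5).
[16, 20) lies entirely inside B → drops out.

[-9, -5)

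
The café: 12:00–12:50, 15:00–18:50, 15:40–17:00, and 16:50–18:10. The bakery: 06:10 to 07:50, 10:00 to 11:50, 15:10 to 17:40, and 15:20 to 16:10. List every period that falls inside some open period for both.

A, merged: 12:00-12:50, 15:00-18:50.
B, merged: 06:10-07:50, 10:00-11:50, 15:10-17:40.
12:00-12:50: no overlap with the second set.
15:00-18:50 meets the second set on 15:10-17:40.

15:10-17:40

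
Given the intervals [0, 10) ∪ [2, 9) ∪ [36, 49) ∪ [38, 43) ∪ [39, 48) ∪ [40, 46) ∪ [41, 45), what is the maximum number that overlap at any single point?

5

At 41, 5 of the intervals are simultaneously active.
No point has more.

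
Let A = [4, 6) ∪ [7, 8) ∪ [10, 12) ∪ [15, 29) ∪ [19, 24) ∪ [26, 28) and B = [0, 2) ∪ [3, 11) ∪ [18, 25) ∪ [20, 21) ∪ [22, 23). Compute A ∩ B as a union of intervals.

[4, 6) ∪ [7, 8) ∪ [10, 11) ∪ [18, 25)

Merge the first list: [4, 6), [7, 8), [10, 12), [15, 29).
Merge the second list: [0, 2), [3, 11), [18, 25).
[4, 6) meets the second set on [4, 6).
[7, 8) meets the second set on [7, 8).
[10, 12) meets the second set on [10, 11).
[15, 29) meets the second set on [18, 25).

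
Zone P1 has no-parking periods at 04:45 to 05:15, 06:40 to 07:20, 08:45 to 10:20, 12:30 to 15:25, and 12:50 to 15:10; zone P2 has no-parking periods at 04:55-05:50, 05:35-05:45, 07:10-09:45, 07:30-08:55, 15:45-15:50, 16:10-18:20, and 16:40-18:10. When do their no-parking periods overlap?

Merge the first list: 04:45–05:15, 06:40–07:20, 08:45–10:20, 12:30–15:25.
Merge the second list: 04:55–05:50, 07:10–09:45, 15:45–15:50, 16:10–18:20.
04:45–05:15 meets the second set on 04:55–05:15.
06:40–07:20 meets the second set on 07:10–07:20.
08:45–10:20 meets the second set on 08:45–09:45.
12:30–15:25: no overlap with the second set.

04:55–05:15, 07:10–07:20, 08:45–09:45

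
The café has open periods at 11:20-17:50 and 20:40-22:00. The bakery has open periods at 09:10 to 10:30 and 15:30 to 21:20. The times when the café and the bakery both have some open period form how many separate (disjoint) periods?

2

A ∩ B = 15:30-17:50, 20:40-21:20.
That is 2 disjoint pieces.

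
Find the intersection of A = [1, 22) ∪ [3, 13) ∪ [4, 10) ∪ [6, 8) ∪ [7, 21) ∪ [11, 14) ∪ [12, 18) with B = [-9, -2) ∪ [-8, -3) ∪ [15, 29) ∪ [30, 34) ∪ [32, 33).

[15, 22)

Merge the first list: [1, 22).
Merge the second list: [-9, -2), [15, 29), [30, 34).
[1, 22) overlaps B on [15, 22).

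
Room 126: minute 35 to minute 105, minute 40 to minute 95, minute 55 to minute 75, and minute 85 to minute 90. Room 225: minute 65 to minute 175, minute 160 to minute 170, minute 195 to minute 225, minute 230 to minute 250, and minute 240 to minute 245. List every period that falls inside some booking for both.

First set merges to minute 35 to minute 105.
Second set merges to minute 65 to minute 175, minute 195 to minute 225, minute 230 to minute 250.
minute 35 to minute 105 overlaps B on minute 65 to minute 105.

minute 65 to minute 105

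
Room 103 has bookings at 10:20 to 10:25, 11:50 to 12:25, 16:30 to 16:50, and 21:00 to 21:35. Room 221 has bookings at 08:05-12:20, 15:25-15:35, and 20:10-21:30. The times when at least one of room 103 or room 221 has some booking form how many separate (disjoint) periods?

4

A ∪ B = 08:05-12:25, 15:25-15:35, 16:30-16:50, 20:10-21:35.
That is 4 disjoint pieces.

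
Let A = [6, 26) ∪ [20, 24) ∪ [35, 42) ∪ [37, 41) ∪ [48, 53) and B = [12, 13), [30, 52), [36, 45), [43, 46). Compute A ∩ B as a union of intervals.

Merge the first list: [6, 26), [35, 42), [48, 53).
Merge the second list: [12, 13), [30, 52).
[6, 26) ∩ B → [12, 13).
[35, 42) ∩ B → [35, 42).
[48, 53) ∩ B → [48, 52).

[12, 13) ∪ [35, 42) ∪ [48, 52)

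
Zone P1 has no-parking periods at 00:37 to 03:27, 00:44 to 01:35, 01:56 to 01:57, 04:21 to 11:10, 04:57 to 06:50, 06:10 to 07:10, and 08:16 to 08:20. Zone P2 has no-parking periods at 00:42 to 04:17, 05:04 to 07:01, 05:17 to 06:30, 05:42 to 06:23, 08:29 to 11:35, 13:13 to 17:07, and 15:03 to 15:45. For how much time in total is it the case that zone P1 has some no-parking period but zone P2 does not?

Merge the first list: 00:37–03:27, 04:21–11:10.
Merge the second list: 00:42–04:17, 05:04–07:01, 08:29–11:35, 13:13–17:07.
A \ B = 00:37–00:42, 04:21–05:04, 07:01–08:29.
Total: 5 min + 43 min + 1 h 28 min = 2 h 16 min.

2 h 16 min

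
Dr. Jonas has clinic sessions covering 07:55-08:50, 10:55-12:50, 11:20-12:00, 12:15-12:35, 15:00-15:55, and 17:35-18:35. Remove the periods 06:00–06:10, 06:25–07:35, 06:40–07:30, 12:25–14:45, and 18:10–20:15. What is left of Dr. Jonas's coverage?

A, merged: 07:55-08:50, 10:55-12:50, 15:00-15:55, 17:35-18:35.
B, merged: 06:00-06:10, 06:25-07:35, 12:25-14:45, 18:10-20:15.
07:55-08:50 is untouched.
10:55-12:50 with B removed leaves 10:55-12:25.
15:00-15:55 is untouched.
17:35-18:35 with B removed leaves 17:35-18:10.

07:55-08:50, 10:55-12:25, 15:00-15:55, 17:35-18:10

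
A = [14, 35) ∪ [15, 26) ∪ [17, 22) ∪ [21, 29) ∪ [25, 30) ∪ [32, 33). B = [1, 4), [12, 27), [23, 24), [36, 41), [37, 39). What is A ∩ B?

[14, 27)

A, merged: [14, 35).
B, merged: [1, 4), [12, 27), [36, 41).
[14, 35) ∩ B → [14, 27).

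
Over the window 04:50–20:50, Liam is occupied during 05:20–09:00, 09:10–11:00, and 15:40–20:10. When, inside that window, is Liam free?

04:50–05:20, 09:00–09:10, 11:00–15:40, 20:10–20:50

The merged coverage is 05:20–09:00, 09:10–11:00, 15:40–20:10.
Gaps within 04:50–20:50: 04:50–05:20, 09:00–09:10, 11:00–15:40, 20:10–20:50.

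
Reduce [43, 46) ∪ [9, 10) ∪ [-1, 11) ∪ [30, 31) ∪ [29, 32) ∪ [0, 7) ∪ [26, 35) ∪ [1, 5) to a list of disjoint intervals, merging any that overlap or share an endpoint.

Sort by start: [-1, 11), [0, 7), [1, 5), [9, 10), [26, 35), [29, 32), [30, 31), [43, 46).
[0, 7) overlaps/touches [-1, 11) → extend to [-1, 11).
[1, 5) overlaps/touches [-1, 11) → extend to [-1, 11).
[9, 10) overlaps/touches [-1, 11) → extend to [-1, 11).
[26, 35) is disjoint → start new block.
[29, 32) overlaps/touches [26, 35) → extend to [26, 35).
[30, 31) overlaps/touches [26, 35) → extend to [26, 35).
[43, 46) is disjoint → start new block.

[-1, 11) ∪ [26, 35) ∪ [43, 46)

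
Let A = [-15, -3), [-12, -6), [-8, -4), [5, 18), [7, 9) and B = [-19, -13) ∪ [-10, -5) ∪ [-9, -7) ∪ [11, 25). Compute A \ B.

First set merges to [-15, -3), [5, 18).
Second set merges to [-19, -13), [-10, -5), [11, 25).
[-15, -3) minus B → [-13, -10), [-5, -3).
[5, 18) minus B → [5, 11).

[-13, -10) ∪ [-5, -3) ∪ [5, 11)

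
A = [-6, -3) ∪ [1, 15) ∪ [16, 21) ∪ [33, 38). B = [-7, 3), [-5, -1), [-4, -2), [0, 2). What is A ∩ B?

[-6, -3) ∪ [1, 3)

Second set merges to [-7, 3).
[-6, -3) ∩ B → [-6, -3).
[1, 15) ∩ B → [1, 3).
[16, 21) meets no B interval.
[33, 38) meets no B interval.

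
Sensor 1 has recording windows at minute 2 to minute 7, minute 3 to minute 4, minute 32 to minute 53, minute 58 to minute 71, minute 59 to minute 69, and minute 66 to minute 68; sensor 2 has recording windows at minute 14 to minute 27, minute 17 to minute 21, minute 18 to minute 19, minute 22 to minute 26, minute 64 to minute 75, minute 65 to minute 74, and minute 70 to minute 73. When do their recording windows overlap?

minute 64 to minute 71

First set merges to minute 2 to minute 7, minute 32 to minute 53, minute 58 to minute 71.
Second set merges to minute 14 to minute 27, minute 64 to minute 75.
minute 2 to minute 7 meets no B interval.
minute 32 to minute 53 meets no B interval.
minute 58 to minute 71 ∩ B → minute 64 to minute 71.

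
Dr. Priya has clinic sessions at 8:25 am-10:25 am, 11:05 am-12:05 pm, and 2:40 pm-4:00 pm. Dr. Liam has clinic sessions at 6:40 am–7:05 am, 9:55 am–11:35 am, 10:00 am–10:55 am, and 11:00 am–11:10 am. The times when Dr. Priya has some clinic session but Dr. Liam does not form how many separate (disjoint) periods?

Second set merges to 6:40 am-7:05 am, 9:55 am-11:35 am.
A \ B = 8:25 am-9:55 am, 11:35 am-12:05 pm, 2:40 pm-4:00 pm.
That is 3 disjoint pieces.

3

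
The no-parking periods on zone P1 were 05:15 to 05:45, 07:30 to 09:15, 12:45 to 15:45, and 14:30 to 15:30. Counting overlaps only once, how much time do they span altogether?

Merged: 05:15–05:45, 07:30–09:15, 12:45–15:45.
Lengths: 30 min + 1 h 45 min + 3 h = 5 h 15 min.

5 h 15 min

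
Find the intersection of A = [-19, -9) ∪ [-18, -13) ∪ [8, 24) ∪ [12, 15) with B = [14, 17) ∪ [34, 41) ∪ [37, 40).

[14, 17)

A, merged: [-19, -9), [8, 24).
B, merged: [14, 17), [34, 41).
[-19, -9): no overlap with the second set.
[8, 24) meets the second set on [14, 17).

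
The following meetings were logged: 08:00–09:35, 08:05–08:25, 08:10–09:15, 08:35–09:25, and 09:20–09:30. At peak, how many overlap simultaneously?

3

Sweep endpoints in order; track running count of active intervals.
Peak of 3 reached at 08:10.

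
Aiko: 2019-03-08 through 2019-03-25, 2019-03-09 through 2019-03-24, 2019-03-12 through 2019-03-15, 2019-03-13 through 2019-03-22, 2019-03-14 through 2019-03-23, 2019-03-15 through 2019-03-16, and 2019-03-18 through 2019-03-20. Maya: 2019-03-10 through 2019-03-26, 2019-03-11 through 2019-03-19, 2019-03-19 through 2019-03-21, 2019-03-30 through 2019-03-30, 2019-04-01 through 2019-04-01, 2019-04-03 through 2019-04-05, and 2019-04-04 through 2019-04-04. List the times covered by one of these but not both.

First set merges to 2019-03-08 through 2019-03-25.
Second set merges to 2019-03-10 through 2019-03-26, 2019-03-30 through 2019-03-30, 2019-04-01 through 2019-04-01, 2019-04-03 through 2019-04-05.
A but not B: 2019-03-08 through 2019-03-09.
B but not A: 2019-03-26 through 2019-03-26, 2019-03-30 through 2019-03-30, 2019-04-01 through 2019-04-01, 2019-04-03 through 2019-04-05.
Combining gives A △ B.

2019-03-08 through 2019-03-09, 2019-03-26 through 2019-03-26, 2019-03-30 through 2019-03-30, 2019-04-01 through 2019-04-01, 2019-04-03 through 2019-04-05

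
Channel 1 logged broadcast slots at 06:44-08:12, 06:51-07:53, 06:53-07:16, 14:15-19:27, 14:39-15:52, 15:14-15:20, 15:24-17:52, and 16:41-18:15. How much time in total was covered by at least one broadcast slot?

Merged: 06:44-08:12, 14:15-19:27.
Lengths: 1 h 28 min + 5 h 12 min = 6 h 40 min.

6 h 40 min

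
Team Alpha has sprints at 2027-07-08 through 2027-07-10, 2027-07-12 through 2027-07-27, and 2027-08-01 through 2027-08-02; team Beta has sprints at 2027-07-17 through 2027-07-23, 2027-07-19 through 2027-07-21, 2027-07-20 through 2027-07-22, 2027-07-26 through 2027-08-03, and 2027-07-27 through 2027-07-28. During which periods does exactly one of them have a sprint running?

2027-07-08 through 2027-07-10, 2027-07-12 through 2027-07-16, 2027-07-24 through 2027-07-25, 2027-07-28 through 2027-07-31, 2027-08-03 through 2027-08-03

Merge the second list: 2027-07-17 through 2027-07-23, 2027-07-26 through 2027-08-03.
A \ B = 2027-07-08 through 2027-07-10, 2027-07-12 through 2027-07-16, 2027-07-24 through 2027-07-25.
B \ A = 2027-07-28 through 2027-07-31, 2027-08-03 through 2027-08-03.
Union of the two gives the symmetric difference.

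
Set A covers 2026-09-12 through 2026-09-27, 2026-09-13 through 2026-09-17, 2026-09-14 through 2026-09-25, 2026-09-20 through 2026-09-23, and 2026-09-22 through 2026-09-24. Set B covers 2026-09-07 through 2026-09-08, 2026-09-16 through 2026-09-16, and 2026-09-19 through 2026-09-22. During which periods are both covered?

2026-09-16 through 2026-09-16, 2026-09-19 through 2026-09-22

Merge the first list: 2026-09-12 through 2026-09-27.
2026-09-12 through 2026-09-27 overlaps B on 2026-09-16 through 2026-09-16, 2026-09-19 through 2026-09-22.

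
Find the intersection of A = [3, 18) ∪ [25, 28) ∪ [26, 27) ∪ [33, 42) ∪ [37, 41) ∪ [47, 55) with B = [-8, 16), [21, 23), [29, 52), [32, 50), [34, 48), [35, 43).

[3, 16) ∪ [33, 42) ∪ [47, 52)

First set merges to [3, 18), [25, 28), [33, 42), [47, 55).
Second set merges to [-8, 16), [21, 23), [29, 52).
[3, 18) overlaps B on [3, 16).
[25, 28) falls entirely outside B.
[33, 42) overlaps B on [33, 42).
[47, 55) overlaps B on [47, 52).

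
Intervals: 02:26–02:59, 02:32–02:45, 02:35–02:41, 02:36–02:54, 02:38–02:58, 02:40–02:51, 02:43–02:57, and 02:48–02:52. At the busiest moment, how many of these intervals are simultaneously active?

6

Sweep endpoints in order; track running count of active intervals.
Peak of 6 reached at 02:40.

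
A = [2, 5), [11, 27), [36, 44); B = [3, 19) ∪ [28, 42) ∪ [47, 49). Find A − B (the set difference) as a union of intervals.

[2, 3) ∪ [19, 27) ∪ [42, 44)

[2, 5) minus B → [2, 3).
[11, 27) minus B → [19, 27).
[36, 44) minus B → [42, 44).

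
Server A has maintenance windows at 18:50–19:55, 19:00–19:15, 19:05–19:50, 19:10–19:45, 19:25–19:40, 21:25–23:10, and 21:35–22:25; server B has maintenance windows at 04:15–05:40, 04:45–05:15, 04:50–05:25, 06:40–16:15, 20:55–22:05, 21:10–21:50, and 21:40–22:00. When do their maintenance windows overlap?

21:25-22:05

A, merged: 18:50-19:55, 21:25-23:10.
B, merged: 04:15-05:40, 06:40-16:15, 20:55-22:05.
18:50-19:55 meets no B interval.
21:25-23:10 ∩ B → 21:25-22:05.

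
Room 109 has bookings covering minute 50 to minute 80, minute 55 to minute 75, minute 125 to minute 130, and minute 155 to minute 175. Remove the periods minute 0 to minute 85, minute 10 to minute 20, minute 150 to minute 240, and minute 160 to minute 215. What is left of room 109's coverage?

minute 125 to minute 130

A, merged: minute 50 to minute 80, minute 125 to minute 130, minute 155 to minute 175.
B, merged: minute 0 to minute 85, minute 150 to minute 240.
minute 50 to minute 80: fully covered by B → removed.
minute 125 to minute 130: no B overlap → unchanged.
minute 155 to minute 175: fully covered by B → removed.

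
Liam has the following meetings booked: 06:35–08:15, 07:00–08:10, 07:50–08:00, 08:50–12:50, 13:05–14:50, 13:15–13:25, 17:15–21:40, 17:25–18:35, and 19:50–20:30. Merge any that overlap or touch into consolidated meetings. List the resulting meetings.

06:35–08:15, 08:50–12:50, 13:05–14:50, 17:15–21:40

07:00–08:10 overlaps/touches 06:35–08:15 → extend to 06:35–08:15.
07:50–08:00 overlaps/touches 06:35–08:15 → extend to 06:35–08:15.
08:50–12:50 is disjoint → start new block.
13:05–14:50 is disjoint → start new block.
13:15–13:25 overlaps/touches 13:05–14:50 → extend to 13:05–14:50.
17:15–21:40 is disjoint → start new block.
17:25–18:35 overlaps/touches 17:15–21:40 → extend to 17:15–21:40.
19:50–20:30 overlaps/touches 17:15–21:40 → extend to 17:15–21:40.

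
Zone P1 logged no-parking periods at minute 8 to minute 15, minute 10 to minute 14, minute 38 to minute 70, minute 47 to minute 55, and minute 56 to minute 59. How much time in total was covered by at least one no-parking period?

Merged: minute 8 to minute 15, minute 38 to minute 70.
Lengths: 7 minutes + 32 minutes = 39 minutes.

39 minutes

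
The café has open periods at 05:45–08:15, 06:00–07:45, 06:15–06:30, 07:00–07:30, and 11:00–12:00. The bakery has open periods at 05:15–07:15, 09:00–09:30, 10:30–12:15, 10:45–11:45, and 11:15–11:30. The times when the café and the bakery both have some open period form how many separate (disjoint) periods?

Merge the first list: 05:45-08:15, 11:00-12:00.
Merge the second list: 05:15-07:15, 09:00-09:30, 10:30-12:15.
A ∩ B = 05:45-07:15, 11:00-12:00.
That is 2 disjoint pieces.

2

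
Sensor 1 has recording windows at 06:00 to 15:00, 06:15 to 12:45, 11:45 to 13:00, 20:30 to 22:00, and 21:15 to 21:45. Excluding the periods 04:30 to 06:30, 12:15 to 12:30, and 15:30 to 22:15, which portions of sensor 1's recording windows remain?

Merge the first list: 06:00-15:00, 20:30-22:00.
06:00-15:00 with B removed leaves 06:30-12:15, 12:30-15:00.
20:30-22:00 lies entirely inside B → drops out.

06:30-12:15, 12:30-15:00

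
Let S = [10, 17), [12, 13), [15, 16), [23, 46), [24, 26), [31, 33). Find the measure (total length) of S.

Merged: [10, 17), [23, 46).
Lengths: 7 + 23 = 30.

30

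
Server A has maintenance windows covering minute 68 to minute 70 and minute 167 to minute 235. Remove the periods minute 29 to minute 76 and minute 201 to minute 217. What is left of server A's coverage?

minute 167 to minute 201, minute 217 to minute 235

minute 68 to minute 70 lies entirely inside B → drops out.
minute 167 to minute 235 with B removed leaves minute 167 to minute 201, minute 217 to minute 235.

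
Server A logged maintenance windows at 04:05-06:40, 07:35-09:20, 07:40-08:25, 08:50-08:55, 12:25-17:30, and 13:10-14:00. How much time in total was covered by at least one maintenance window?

9 h 25 min

Merged: 04:05–06:40, 07:35–09:20, 12:25–17:30.
Lengths: 2 h 35 min + 1 h 45 min + 5 h 5 min = 9 h 25 min.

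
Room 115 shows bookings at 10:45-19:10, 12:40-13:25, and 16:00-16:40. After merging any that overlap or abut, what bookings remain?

10:45-19:10

12:40-13:25 overlaps/touches 10:45-19:10 → extend to 10:45-19:10.
16:00-16:40 overlaps/touches 10:45-19:10 → extend to 10:45-19:10.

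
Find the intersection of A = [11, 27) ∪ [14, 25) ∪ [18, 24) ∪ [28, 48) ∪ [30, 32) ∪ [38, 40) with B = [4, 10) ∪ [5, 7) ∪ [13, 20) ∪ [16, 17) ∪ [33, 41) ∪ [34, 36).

[13, 20) ∪ [33, 41)

A, merged: [11, 27), [28, 48).
B, merged: [4, 10), [13, 20), [33, 41).
[11, 27) overlaps B on [13, 20).
[28, 48) overlaps B on [33, 41).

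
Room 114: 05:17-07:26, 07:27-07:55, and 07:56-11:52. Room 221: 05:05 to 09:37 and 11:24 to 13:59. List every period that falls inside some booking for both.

05:17–07:26, 07:27–07:55, 07:56–09:37, 11:24–11:52

05:17–07:26 ∩ B → 05:17–07:26.
07:27–07:55 ∩ B → 07:27–07:55.
07:56–11:52 ∩ B → 07:56–09:37, 11:24–11:52.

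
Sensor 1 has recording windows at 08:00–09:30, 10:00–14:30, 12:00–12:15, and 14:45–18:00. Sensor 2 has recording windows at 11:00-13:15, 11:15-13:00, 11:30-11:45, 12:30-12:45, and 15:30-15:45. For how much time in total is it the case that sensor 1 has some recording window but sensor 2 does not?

6 h 45 min

First set merges to 08:00–09:30, 10:00–14:30, 14:45–18:00.
Second set merges to 11:00–13:15, 15:30–15:45.
A \ B = 08:00–09:30, 10:00–11:00, 13:15–14:30, 14:45–15:30, 15:45–18:00.
Total: 1 h 30 min + 1 h + 1 h 15 min + 45 min + 2 h 15 min = 6 h 45 min.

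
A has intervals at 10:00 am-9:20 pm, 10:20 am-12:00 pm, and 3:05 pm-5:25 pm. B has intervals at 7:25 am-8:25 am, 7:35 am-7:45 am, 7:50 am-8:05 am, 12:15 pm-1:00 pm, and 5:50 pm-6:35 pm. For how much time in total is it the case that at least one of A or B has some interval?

12 h 20 min

A, merged: 10:00 am–9:20 pm.
B, merged: 7:25 am–8:25 am, 12:15 pm–1:00 pm, 5:50 pm–6:35 pm.
A ∪ B = 7:25 am–8:25 am, 10:00 am–9:20 pm.
Total: 1 h + 11 h 20 min = 12 h 20 min.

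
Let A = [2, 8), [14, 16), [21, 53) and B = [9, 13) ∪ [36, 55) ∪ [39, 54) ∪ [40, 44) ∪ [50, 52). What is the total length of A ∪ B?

46

B, merged: [9, 13), [36, 55).
A ∪ B = [2, 8), [9, 13), [14, 16), [21, 55).
Total: 6 + 4 + 2 + 34 = 46.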